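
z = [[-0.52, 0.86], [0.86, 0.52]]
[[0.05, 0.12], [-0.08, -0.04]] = z@[[-0.09, -0.1], [0.0, 0.08]]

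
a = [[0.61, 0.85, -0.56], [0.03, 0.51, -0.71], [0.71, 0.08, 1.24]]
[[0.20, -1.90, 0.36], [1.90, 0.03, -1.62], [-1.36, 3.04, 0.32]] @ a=[[0.32, -0.77, 1.68], [0.01, 1.50, -3.09], [-0.51, 0.42, -1.0]]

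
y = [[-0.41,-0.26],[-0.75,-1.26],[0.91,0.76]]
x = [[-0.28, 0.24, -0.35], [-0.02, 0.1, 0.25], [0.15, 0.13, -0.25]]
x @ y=[[-0.38, -0.5],[0.16, 0.07],[-0.39, -0.39]]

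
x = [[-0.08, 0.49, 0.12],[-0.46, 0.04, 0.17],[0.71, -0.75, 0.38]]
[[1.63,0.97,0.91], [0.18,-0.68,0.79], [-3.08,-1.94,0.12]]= x @ [[-0.35,1.01,-0.47], [3.43,2.6,1.00], [-0.67,-1.86,3.16]]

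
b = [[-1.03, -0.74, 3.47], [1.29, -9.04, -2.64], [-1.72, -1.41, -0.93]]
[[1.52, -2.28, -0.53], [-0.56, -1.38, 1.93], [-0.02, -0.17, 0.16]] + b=[[0.49, -3.02, 2.94],[0.73, -10.42, -0.71],[-1.74, -1.58, -0.77]]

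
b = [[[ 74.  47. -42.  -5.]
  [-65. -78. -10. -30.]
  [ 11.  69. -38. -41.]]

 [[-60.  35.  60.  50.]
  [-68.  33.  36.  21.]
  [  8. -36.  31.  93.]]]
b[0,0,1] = 47.0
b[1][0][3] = 50.0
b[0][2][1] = 69.0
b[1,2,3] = 93.0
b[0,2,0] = 11.0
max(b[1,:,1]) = 35.0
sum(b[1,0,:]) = 85.0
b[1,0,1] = 35.0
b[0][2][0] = 11.0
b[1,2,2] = 31.0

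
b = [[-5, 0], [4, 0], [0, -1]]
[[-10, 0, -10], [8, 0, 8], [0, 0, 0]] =b@[[2, 0, 2], [0, 0, 0]]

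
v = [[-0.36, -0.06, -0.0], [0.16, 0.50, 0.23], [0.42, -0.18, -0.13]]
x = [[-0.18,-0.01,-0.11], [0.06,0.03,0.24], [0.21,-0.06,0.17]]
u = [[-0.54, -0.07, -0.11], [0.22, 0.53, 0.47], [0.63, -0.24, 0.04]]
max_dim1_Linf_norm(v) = 0.5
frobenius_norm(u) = 1.15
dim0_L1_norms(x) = [0.45, 0.1, 0.52]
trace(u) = 0.03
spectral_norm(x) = 0.40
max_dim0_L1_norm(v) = 0.94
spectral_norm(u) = 0.90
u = v + x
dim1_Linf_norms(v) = [0.36, 0.5, 0.42]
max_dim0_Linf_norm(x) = 0.24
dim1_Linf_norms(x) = [0.18, 0.24, 0.21]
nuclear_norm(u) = 1.68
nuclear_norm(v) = 1.18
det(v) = 0.00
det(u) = -0.05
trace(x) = 0.02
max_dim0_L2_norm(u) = 0.86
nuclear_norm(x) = 0.59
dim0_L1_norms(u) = [1.39, 0.84, 0.62]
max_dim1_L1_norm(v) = 0.89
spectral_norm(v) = 0.60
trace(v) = 0.01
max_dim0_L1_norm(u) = 1.39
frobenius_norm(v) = 0.83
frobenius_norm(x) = 0.43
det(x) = -0.00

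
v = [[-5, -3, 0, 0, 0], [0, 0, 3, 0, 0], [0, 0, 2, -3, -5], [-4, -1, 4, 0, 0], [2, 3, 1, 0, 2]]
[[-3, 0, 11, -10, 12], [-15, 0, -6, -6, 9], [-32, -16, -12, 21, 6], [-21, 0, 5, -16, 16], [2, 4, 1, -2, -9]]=v @ [[0, 0, -4, 2, 0], [1, 0, 3, 0, -4], [-5, 0, -2, -2, 3], [4, 2, 1, -5, 0], [2, 2, 1, -2, 0]]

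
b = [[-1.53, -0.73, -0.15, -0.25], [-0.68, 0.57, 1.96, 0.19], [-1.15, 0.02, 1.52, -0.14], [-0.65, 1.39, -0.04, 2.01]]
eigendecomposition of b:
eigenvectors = [[0.92+0.00j, (-0.23+0j), (0.07+0j), 0.07-0.00j], [-0.04+0.00j, 0.74+0.00j, -0.02-0.02j, (-0.02+0.02j)], [(0.35+0j), -0.24+0.00j, 0.10-0.02j, (0.1+0.02j)], [(0.18+0j), (-0.59+0j), (-0.99+0j), -0.99-0.00j]]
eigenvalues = [(-1.6+0j), (-0+0j), (2.09+0.03j), (2.09-0.03j)]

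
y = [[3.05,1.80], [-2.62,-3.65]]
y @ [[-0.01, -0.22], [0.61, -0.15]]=[[1.07, -0.94], [-2.20, 1.12]]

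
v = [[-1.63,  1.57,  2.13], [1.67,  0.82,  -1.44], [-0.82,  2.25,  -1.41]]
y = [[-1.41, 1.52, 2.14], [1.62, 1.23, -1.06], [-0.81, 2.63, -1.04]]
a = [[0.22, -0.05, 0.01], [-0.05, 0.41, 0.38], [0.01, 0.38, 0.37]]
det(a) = 0.00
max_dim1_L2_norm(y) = 2.98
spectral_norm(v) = 3.54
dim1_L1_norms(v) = [5.33, 3.93, 4.48]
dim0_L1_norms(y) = [3.84, 5.38, 4.24]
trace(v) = -2.22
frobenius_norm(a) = 0.80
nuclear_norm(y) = 7.74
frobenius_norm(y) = 4.77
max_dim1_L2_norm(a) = 0.56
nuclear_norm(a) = 1.00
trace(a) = 1.00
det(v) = 11.59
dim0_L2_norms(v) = [2.47, 2.86, 2.93]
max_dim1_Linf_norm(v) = 2.25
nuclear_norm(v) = 7.65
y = a + v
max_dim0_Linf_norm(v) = 2.25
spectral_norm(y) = 3.42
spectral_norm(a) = 0.77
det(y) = 12.99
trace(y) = -1.22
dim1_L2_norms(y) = [2.98, 2.29, 2.94]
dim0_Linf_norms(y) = [1.62, 2.63, 2.14]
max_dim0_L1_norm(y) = 5.38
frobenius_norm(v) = 4.79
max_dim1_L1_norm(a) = 0.84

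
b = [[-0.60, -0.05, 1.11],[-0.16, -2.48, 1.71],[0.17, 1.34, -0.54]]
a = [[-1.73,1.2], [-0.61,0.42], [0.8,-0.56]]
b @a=[[1.96, -1.36],[3.16, -2.19],[-1.54, 1.07]]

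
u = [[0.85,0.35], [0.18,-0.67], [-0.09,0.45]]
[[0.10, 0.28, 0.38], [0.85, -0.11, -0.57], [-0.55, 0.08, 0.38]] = u@ [[0.58, 0.24, 0.09], [-1.11, 0.23, 0.87]]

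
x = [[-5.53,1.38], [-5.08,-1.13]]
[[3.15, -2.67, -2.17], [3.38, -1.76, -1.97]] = x@[[-0.62, 0.41, 0.39],[-0.2, -0.29, -0.01]]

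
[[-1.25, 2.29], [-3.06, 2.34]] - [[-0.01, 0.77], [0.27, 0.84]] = [[-1.24, 1.52], [-3.33, 1.50]]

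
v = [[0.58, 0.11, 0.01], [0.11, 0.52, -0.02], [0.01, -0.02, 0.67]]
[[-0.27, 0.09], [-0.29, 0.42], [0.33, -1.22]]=v @ [[-0.39,0.04], [-0.46,0.73], [0.48,-1.80]]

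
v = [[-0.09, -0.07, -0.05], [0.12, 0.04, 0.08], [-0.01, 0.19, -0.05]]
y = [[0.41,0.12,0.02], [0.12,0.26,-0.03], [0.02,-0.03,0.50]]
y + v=[[0.32, 0.05, -0.03], [0.24, 0.30, 0.05], [0.01, 0.16, 0.45]]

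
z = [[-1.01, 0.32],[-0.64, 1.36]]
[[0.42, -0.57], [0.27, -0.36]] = z@[[-0.42, 0.56],[-0.0, 0.00]]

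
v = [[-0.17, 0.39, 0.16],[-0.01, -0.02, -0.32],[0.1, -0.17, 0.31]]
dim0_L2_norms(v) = [0.2, 0.43, 0.47]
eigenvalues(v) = [0.41, -0.3, 0.0]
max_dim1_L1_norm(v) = 0.72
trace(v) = 0.12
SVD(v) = [[0.81, 0.51, 0.3], [-0.53, 0.41, 0.74], [0.25, -0.76, 0.6]] @ diag([0.4839614456452806, 0.4585612645302133, 0.0016987646635264857]) @ [[-0.22, 0.59, 0.78], [-0.36, 0.69, -0.62], [0.91, 0.42, -0.06]]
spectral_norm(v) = 0.48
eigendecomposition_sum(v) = [[-0.01, 0.02, -0.08], [-0.05, 0.06, -0.27], [0.06, -0.09, 0.36]] + [[-0.16, 0.37, 0.24], [0.04, -0.08, -0.05], [0.04, -0.08, -0.05]] + [[0.00, 0.00, 0.00], [0.0, 0.0, 0.0], [-0.00, -0.0, -0.0]]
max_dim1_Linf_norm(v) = 0.39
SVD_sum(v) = [[-0.09, 0.23, 0.3], [0.06, -0.15, -0.2], [-0.03, 0.07, 0.09]] + [[-0.08, 0.16, -0.14], [-0.07, 0.13, -0.12], [0.13, -0.24, 0.22]] + [[0.0, 0.0, -0.00], [0.0, 0.0, -0.0], [0.00, 0.00, -0.0]]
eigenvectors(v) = [[-0.17, -0.95, 0.90], [-0.58, 0.22, 0.43], [0.79, 0.22, -0.06]]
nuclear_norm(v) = 0.94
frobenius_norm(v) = 0.67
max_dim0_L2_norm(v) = 0.47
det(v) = -0.00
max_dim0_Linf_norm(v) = 0.39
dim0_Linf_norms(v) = [0.17, 0.39, 0.32]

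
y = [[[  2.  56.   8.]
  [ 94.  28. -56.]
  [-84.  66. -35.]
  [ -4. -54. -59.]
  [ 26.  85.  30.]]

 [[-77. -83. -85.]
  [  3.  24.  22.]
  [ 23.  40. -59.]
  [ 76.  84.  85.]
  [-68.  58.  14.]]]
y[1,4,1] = 58.0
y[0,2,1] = 66.0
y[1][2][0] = 23.0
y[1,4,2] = 14.0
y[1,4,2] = 14.0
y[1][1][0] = 3.0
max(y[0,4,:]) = 85.0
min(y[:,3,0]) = -4.0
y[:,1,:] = [[94.0, 28.0, -56.0], [3.0, 24.0, 22.0]]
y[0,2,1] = 66.0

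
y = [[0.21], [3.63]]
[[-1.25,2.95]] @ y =[[10.45]]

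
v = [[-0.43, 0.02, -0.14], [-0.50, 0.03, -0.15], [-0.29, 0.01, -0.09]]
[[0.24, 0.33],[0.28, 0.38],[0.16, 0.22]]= v @ [[-0.45, -0.62], [-0.03, -0.04], [-0.36, -0.49]]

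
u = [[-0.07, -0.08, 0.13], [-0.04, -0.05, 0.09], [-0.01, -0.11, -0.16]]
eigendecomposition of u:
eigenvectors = [[(0.9+0j), (-0.71+0j), (-0.71-0j)], [-0.38+0.00j, (-0.45+0.03j), (-0.45-0.03j)], [0.21+0.00j, (0.09-0.54j), 0.09+0.54j]]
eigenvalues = [(-0.01+0j), (-0.14+0.1j), (-0.14-0.1j)]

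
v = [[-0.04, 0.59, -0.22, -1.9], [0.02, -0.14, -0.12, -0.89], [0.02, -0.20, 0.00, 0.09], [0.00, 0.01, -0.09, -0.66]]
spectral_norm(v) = 2.27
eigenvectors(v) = [[0.61, -0.93, 0.76, -0.99], [0.67, 0.16, 0.09, -0.11], [0.13, 0.31, -0.64, 0.08], [0.40, -0.05, 0.09, -0.01]]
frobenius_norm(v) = 2.31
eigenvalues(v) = [-0.67, -0.18, -0.01, 0.02]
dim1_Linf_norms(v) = [1.9, 0.89, 0.2, 0.66]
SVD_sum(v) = [[-0.03, 0.42, -0.23, -1.94],  [-0.01, 0.18, -0.10, -0.82],  [0.00, -0.03, 0.02, 0.13],  [-0.01, 0.14, -0.08, -0.63]] + [[-0.02,0.17,0.01,0.04],[0.03,-0.32,-0.02,-0.07],[0.02,-0.17,-0.01,-0.04],[0.01,-0.13,-0.01,-0.03]] + [[0.0, 0.0, 0.00, -0.00], [0.0, 0.0, 0.0, -0.0], [-0.0, -0.00, -0.00, 0.0], [-0.00, -0.0, -0.0, 0.00]] + [[0.00, 0.0, -0.0, 0.0], [-0.0, -0.0, 0.00, -0.0], [0.0, 0.00, -0.00, 0.0], [-0.00, -0.00, 0.00, -0.0]]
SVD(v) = [[-0.88, 0.4, -0.09, 0.25], [-0.37, -0.76, -0.45, -0.28], [0.06, -0.41, 0.09, 0.90], [-0.29, -0.31, 0.88, -0.21]] @ diag([2.267182113210338, 0.43212704224617005, 0.006343539675244027, 0.0033532675213892465]) @ [[0.01, -0.21, 0.12, 0.97],[-0.09, 0.97, 0.07, 0.20],[-0.56, -0.01, -0.82, 0.10],[0.82, 0.10, -0.55, 0.08]]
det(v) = -0.00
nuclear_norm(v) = 2.71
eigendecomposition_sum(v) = [[0.01, -0.04, -0.13, -0.94],[0.01, -0.04, -0.14, -1.03],[0.00, -0.01, -0.03, -0.2],[0.00, -0.02, -0.08, -0.61]] + [[-0.07, 0.59, -0.11, -0.85], [0.01, -0.10, 0.02, 0.15], [0.02, -0.2, 0.04, 0.28], [-0.00, 0.03, -0.01, -0.05]] + [[0.00, -0.01, 0.01, 0.01], [0.00, -0.00, 0.00, 0.00], [-0.00, 0.01, -0.01, -0.01], [0.00, -0.00, 0.0, 0.0]] + [[0.02, 0.05, 0.01, -0.11], [0.00, 0.01, 0.0, -0.01], [-0.00, -0.00, -0.0, 0.01], [0.0, 0.00, 0.0, -0.00]]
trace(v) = -0.84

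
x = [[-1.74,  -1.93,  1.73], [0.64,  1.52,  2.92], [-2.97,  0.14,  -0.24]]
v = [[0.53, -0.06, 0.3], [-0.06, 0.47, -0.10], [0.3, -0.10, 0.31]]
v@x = [[-1.85, -1.07, 0.67], [0.7, 0.82, 1.29], [-1.51, -0.69, 0.15]]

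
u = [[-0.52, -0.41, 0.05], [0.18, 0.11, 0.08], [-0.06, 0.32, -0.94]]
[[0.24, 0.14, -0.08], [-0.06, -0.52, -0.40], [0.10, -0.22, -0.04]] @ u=[[-0.09, -0.11, 0.10], [-0.04, -0.16, 0.33], [-0.09, -0.08, 0.02]]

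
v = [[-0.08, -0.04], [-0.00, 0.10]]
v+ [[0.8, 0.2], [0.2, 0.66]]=[[0.72, 0.16],  [0.2, 0.76]]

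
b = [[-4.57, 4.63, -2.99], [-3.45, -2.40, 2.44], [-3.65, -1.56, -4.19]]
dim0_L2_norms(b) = [6.79, 5.44, 5.7]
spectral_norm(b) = 8.13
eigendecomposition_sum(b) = [[-3.08-0.00j, (1.58-0j), (-3.96+0j)], [-0.37-0.00j, (0.19-0j), -0.48+0.00j], [-3.58-0.00j, (1.84-0j), -4.60+0.00j]] + [[-0.75+1.17j,(1.52+1.19j),(0.48-1.13j)], [-1.54-0.79j,(-1.3+2.03j),1.46+0.47j], [-0.04-1.22j,-1.70-0.11j,0.21+1.06j]] + [[(-0.75-1.17j),(1.52-1.19j),0.48+1.13j], [(-1.54+0.79j),(-1.3-2.03j),1.46-0.47j], [(-0.04+1.22j),-1.70+0.11j,(0.21-1.06j)]]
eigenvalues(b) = [(-7.49+0j), (-1.83+4.26j), (-1.83-4.26j)]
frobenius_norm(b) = 10.40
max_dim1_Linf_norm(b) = 4.63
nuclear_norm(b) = 17.17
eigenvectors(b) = [[0.65+0.00j,(-0.05+0.54j),-0.05-0.54j], [0.08+0.00j,(-0.68+0j),(-0.68-0j)], [0.76+0.00j,(-0.23-0.42j),-0.23+0.42j]]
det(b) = -161.41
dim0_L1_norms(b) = [11.67, 8.59, 9.62]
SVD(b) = [[-0.83,  0.34,  -0.45], [-0.03,  -0.82,  -0.57], [-0.56,  -0.45,  0.69]] @ diag([8.12833083045201, 5.298411629440207, 3.7479690654721387]) @ [[0.73, -0.36, 0.58], [0.56, 0.8, -0.21], [0.39, -0.48, -0.78]]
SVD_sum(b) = [[-4.91, 2.39, -3.93], [-0.17, 0.08, -0.14], [-3.33, 1.62, -2.67]] + [[1.0, 1.43, -0.38], [-2.44, -3.5, 0.92], [-1.35, -1.93, 0.51]] + [[-0.66, 0.81, 1.32], [-0.84, 1.02, 1.66], [1.02, -1.24, -2.03]]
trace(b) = -11.16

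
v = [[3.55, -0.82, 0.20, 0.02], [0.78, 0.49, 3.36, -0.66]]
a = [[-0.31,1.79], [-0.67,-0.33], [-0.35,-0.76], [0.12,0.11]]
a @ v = [[0.3, 1.13, 5.95, -1.19],  [-2.64, 0.39, -1.24, 0.20],  [-1.84, -0.09, -2.62, 0.49],  [0.51, -0.04, 0.39, -0.07]]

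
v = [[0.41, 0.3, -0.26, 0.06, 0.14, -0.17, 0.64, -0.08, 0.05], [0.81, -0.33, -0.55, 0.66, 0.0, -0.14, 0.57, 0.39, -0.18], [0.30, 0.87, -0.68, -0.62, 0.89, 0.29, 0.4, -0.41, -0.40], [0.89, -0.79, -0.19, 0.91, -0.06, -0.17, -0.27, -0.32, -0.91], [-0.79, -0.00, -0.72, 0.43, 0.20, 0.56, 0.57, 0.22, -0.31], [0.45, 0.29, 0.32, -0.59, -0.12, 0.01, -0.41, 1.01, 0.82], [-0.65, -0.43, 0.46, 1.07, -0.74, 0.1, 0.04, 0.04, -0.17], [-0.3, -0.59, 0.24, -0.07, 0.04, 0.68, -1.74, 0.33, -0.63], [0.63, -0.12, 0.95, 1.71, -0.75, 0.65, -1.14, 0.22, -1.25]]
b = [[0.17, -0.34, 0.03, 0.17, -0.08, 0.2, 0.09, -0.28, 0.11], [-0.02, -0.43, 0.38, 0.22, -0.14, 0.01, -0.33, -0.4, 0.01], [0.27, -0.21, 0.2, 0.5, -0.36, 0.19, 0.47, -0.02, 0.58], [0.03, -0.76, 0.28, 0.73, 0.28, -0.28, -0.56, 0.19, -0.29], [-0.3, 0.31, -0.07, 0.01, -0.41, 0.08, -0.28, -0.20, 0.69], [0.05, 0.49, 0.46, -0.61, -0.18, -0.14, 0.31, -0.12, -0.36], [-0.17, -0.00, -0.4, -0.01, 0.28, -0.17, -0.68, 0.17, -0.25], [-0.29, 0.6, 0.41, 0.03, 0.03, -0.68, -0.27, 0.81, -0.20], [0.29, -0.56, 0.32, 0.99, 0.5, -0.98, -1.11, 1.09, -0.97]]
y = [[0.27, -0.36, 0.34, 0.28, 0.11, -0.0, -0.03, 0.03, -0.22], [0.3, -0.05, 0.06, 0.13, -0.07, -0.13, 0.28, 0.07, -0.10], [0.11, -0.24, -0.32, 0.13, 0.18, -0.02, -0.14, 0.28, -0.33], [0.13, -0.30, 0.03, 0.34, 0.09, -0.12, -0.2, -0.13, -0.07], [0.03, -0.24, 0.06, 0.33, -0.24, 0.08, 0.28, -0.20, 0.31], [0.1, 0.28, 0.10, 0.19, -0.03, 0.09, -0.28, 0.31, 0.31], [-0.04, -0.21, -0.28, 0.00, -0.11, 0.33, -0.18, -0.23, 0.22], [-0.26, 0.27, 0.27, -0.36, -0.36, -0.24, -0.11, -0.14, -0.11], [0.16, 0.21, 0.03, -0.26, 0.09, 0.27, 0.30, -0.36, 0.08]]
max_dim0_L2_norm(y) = 0.76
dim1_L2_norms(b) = [0.57, 0.82, 1.06, 1.33, 0.98, 1.06, 0.92, 1.36, 2.46]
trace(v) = -0.36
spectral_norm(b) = 2.94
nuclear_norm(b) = 7.97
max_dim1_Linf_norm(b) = 1.11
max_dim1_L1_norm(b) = 6.81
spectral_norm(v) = 3.67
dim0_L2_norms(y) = [0.55, 0.76, 0.62, 0.75, 0.52, 0.53, 0.66, 0.66, 0.66]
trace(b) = -0.72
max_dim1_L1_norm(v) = 7.42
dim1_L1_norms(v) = [2.11, 3.63, 4.86, 4.51, 3.8, 4.02, 3.7, 4.62, 7.42]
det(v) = 0.00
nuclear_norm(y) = 4.98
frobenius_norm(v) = 5.40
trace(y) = -0.15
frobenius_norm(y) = 1.92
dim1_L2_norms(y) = [0.68, 0.48, 0.65, 0.55, 0.67, 0.64, 0.62, 0.76, 0.67]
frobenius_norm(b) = 3.84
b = v @ y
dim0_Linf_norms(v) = [0.89, 0.87, 0.95, 1.71, 0.89, 0.68, 1.74, 1.01, 1.25]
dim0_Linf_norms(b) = [0.3, 0.76, 0.46, 0.99, 0.5, 0.98, 1.11, 1.09, 0.97]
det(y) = 0.00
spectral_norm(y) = 1.10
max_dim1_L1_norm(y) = 2.12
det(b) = -0.00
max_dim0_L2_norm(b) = 1.61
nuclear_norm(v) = 12.24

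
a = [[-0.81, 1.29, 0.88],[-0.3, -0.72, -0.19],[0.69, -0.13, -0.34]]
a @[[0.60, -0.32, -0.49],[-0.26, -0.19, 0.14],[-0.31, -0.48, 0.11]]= [[-1.09, -0.41, 0.67], [0.07, 0.32, 0.03], [0.55, -0.03, -0.39]]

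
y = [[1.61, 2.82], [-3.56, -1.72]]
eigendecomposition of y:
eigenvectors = [[(-0.35-0.57j), (-0.35+0.57j)], [(0.75+0j), 0.75-0.00j]]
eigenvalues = [(-0.05+2.7j), (-0.05-2.7j)]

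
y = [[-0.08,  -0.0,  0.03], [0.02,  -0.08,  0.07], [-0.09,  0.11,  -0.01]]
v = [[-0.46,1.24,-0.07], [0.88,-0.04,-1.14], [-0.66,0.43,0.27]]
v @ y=[[0.07, -0.11, 0.07], [0.03, -0.12, 0.03], [0.04, -0.00, 0.01]]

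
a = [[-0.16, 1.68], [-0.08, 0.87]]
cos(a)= [[1.05, -0.57], [0.03, 0.70]]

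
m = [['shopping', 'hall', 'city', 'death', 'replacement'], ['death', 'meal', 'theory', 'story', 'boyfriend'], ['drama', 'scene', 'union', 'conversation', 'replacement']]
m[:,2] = ['city', 'theory', 'union']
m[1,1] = 'meal'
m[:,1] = ['hall', 'meal', 'scene']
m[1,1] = 'meal'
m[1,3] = 'story'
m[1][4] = 'boyfriend'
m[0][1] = 'hall'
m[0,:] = ['shopping', 'hall', 'city', 'death', 'replacement']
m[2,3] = 'conversation'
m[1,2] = 'theory'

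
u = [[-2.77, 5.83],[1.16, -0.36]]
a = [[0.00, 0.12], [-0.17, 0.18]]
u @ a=[[-0.99, 0.72], [0.06, 0.07]]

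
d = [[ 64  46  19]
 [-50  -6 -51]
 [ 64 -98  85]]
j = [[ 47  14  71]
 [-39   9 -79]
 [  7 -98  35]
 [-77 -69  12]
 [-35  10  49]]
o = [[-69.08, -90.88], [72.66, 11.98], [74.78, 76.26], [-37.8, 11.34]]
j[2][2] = 35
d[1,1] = -6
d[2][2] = 85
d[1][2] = -51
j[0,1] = 14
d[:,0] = [64, -50, 64]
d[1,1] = -6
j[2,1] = -98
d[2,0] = 64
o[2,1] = 76.26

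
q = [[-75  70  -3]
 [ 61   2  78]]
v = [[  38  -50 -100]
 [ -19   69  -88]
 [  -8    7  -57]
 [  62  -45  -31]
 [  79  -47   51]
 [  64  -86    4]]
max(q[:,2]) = 78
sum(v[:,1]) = -152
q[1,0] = 61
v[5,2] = 4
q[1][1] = 2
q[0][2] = -3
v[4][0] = 79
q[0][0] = -75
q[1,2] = 78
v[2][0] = -8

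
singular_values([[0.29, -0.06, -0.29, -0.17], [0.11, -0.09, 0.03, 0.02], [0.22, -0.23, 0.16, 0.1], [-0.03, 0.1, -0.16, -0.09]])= [0.46, 0.43, 0.01, 0.0]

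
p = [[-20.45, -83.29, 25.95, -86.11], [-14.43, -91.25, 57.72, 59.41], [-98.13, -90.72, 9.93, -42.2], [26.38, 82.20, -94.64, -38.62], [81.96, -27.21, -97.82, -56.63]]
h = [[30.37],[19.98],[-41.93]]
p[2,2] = 9.93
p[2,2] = 9.93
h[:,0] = [30.37, 19.98, -41.93]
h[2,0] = -41.93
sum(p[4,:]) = -99.7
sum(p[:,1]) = -210.27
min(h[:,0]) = -41.93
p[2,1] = -90.72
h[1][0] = 19.98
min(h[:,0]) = -41.93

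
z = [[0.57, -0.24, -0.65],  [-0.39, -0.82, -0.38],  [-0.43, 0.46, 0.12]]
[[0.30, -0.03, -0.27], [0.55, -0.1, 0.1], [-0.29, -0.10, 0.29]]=z @ [[0.01, 0.21, -0.52], [-0.56, -0.10, 0.17], [-0.24, 0.27, -0.10]]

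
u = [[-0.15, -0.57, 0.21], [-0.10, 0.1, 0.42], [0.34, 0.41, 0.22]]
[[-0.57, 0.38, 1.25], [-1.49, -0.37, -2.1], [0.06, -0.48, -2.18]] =u@[[2.81,0.11,0.74],  [-0.74,-0.93,-3.83],  [-2.7,-0.63,-3.92]]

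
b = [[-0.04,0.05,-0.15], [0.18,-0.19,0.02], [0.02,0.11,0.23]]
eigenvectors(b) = [[0.34, -0.76, -0.58], [-0.92, -0.47, -0.24], [0.19, 0.45, 0.78]]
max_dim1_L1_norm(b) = 0.39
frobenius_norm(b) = 0.40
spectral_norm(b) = 0.29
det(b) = -0.00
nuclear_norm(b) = 0.61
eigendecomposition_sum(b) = [[-0.06, 0.07, -0.02],[0.15, -0.19, 0.05],[-0.03, 0.04, -0.01]] + [[0.1, 0.06, 0.09], [0.06, 0.03, 0.06], [-0.06, -0.03, -0.05]] + [[-0.08, -0.08, -0.22], [-0.03, -0.03, -0.09], [0.11, 0.1, 0.3]]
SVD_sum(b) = [[0.01, -0.05, -0.09],[0.01, -0.04, -0.08],[-0.02, 0.12, 0.22]] + [[-0.08, 0.08, -0.05], [0.16, -0.16, 0.1], [0.02, -0.02, 0.01]] + [[0.03, 0.02, -0.01], [0.01, 0.01, -0.00], [0.02, 0.01, -0.01]]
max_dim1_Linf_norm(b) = 0.23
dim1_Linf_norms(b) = [0.15, 0.19, 0.23]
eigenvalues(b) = [-0.26, 0.08, 0.18]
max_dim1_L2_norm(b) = 0.26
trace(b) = 0.00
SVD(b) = [[-0.37, 0.43, 0.83], [-0.3, -0.89, 0.33], [0.88, -0.13, 0.46]] @ diag([0.2865666501695544, 0.276653955602882, 0.04735128150197012]) @ [[-0.08,0.47,0.88], [-0.65,0.64,-0.40], [0.75,0.60,-0.26]]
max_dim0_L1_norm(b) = 0.4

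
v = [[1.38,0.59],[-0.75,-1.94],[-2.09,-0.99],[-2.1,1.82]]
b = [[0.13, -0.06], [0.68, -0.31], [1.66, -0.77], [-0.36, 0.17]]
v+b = [[1.51, 0.53], [-0.07, -2.25], [-0.43, -1.76], [-2.46, 1.99]]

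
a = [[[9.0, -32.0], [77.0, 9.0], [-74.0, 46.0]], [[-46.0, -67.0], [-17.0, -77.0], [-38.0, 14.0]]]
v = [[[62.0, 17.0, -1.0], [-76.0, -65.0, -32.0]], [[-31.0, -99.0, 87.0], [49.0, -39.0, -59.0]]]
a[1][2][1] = 14.0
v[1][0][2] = 87.0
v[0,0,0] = 62.0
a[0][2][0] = -74.0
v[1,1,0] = 49.0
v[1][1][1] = -39.0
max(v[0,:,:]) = 62.0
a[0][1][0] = 77.0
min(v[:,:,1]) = -99.0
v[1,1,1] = -39.0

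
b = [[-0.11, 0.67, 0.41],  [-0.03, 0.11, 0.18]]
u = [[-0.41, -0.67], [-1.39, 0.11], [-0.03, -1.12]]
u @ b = [[0.07, -0.35, -0.29], [0.15, -0.92, -0.55], [0.04, -0.14, -0.21]]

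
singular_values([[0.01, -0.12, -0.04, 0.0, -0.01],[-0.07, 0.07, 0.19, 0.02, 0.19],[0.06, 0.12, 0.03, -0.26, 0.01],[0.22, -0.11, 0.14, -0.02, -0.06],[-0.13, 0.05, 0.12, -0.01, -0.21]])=[0.31, 0.31, 0.29, 0.25, 0.08]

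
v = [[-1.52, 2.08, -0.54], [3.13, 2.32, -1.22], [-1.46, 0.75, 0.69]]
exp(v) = [[8.32,10.74,-5.84], [20.29,26.48,-14.30], [0.16,1.74,1.37]]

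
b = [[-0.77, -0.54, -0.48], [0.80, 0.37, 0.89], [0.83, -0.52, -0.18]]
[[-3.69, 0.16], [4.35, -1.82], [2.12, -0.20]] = b @ [[3.32, 0.35], [0.65, 2.06], [1.63, -3.22]]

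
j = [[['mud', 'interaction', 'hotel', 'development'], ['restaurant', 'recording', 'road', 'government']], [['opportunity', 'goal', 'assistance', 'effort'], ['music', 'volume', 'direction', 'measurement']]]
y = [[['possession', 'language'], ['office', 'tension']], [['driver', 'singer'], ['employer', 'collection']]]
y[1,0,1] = 'singer'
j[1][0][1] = 'goal'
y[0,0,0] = 'possession'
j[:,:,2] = [['hotel', 'road'], ['assistance', 'direction']]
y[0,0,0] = 'possession'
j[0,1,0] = 'restaurant'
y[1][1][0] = 'employer'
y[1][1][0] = 'employer'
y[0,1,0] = 'office'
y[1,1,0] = 'employer'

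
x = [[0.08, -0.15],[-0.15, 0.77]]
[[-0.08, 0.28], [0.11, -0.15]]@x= [[-0.05, 0.23], [0.03, -0.13]]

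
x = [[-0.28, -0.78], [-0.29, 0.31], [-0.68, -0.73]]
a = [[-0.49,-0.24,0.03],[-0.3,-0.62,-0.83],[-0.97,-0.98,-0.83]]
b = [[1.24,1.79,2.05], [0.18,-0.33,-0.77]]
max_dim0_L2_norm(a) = 1.18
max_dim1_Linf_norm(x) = 0.78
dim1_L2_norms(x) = [0.83, 0.42, 1.0]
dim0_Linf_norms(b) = [1.24, 1.79, 2.05]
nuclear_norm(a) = 2.48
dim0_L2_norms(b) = [1.25, 1.82, 2.19]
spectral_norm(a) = 1.94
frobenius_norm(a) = 2.01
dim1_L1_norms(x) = [1.06, 0.6, 1.41]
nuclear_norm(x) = 1.76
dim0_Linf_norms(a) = [0.97, 0.98, 0.83]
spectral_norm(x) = 1.28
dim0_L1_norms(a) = [1.76, 1.84, 1.69]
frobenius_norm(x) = 1.36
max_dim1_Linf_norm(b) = 2.05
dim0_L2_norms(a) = [1.13, 1.18, 1.17]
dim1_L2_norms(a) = [0.55, 1.08, 1.61]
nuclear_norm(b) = 3.61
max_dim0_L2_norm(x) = 1.11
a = x @ b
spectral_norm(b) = 3.06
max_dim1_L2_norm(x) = 1.0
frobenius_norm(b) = 3.11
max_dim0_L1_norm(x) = 1.82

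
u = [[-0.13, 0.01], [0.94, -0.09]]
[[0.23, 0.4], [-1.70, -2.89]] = u @ [[-1.62, -3.13], [1.95, -0.55]]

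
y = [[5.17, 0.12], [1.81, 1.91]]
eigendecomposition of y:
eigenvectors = [[0.88,-0.04],[0.48,1.0]]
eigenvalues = [5.24, 1.84]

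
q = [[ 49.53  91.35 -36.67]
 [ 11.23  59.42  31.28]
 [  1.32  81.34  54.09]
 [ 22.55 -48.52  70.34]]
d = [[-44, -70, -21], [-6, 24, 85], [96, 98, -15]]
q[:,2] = [-36.67, 31.28, 54.09, 70.34]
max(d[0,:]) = -21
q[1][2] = 31.28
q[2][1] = 81.34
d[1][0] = -6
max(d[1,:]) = 85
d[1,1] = 24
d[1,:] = [-6, 24, 85]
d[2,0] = 96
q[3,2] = 70.34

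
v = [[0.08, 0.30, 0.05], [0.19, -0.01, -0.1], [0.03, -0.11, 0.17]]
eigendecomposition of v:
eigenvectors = [[0.69, -0.74, 0.48], [-0.69, -0.58, 0.02], [-0.24, 0.34, 0.88]]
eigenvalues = [-0.24, 0.29, 0.18]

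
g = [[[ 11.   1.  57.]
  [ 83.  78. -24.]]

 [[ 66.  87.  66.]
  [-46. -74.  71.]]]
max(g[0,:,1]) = 78.0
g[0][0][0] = 11.0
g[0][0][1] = 1.0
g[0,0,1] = 1.0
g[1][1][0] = -46.0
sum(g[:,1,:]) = 88.0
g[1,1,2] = 71.0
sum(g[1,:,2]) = 137.0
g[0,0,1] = 1.0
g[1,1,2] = 71.0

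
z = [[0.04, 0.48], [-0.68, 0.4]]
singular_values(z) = [0.83, 0.41]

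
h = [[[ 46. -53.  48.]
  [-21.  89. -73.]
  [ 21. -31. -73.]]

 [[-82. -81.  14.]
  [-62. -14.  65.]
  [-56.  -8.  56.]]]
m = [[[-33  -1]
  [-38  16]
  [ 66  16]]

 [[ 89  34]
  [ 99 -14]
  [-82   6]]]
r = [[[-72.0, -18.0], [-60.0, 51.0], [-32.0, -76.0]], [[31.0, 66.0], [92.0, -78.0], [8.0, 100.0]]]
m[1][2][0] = -82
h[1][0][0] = -82.0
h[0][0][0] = 46.0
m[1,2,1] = 6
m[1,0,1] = 34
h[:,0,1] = [-53.0, -81.0]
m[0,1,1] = 16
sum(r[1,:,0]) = 131.0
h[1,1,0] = -62.0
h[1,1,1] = -14.0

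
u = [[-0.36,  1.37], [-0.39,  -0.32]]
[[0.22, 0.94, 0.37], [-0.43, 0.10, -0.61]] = u@ [[0.79, -0.68, 1.11], [0.37, 0.51, 0.56]]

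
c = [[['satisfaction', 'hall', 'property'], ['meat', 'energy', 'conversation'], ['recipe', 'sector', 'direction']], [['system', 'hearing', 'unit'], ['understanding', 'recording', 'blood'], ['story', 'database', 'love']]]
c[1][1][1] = 'recording'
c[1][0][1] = 'hearing'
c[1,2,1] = 'database'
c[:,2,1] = ['sector', 'database']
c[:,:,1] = [['hall', 'energy', 'sector'], ['hearing', 'recording', 'database']]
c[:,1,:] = [['meat', 'energy', 'conversation'], ['understanding', 'recording', 'blood']]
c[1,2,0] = 'story'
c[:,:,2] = [['property', 'conversation', 'direction'], ['unit', 'blood', 'love']]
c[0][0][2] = 'property'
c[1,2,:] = ['story', 'database', 'love']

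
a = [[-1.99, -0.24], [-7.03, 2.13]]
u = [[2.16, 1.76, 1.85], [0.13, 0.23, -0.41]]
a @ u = [[-4.33, -3.56, -3.58], [-14.91, -11.88, -13.88]]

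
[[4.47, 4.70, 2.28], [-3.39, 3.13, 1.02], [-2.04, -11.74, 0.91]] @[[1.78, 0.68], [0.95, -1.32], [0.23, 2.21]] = [[12.95, 1.87], [-2.83, -4.18], [-14.57, 16.12]]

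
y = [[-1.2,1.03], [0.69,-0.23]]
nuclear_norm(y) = 1.97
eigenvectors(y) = [[-0.9, -0.58], [0.43, -0.82]]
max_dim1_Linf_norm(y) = 1.2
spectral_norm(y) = 1.72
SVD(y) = [[-0.92, 0.4], [0.40, 0.92]] @ diag([1.722264233876026, 0.25240029459456975]) @ [[0.80, -0.6], [0.6, 0.80]]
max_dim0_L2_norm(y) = 1.38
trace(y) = -1.43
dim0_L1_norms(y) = [1.89, 1.26]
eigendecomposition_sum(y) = [[-1.26,0.89],[0.60,-0.42]] + [[0.06, 0.14], [0.09, 0.19]]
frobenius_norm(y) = 1.74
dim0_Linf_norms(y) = [1.2, 1.03]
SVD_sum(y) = [[-1.26, 0.95], [0.55, -0.41]] + [[0.06, 0.08], [0.14, 0.18]]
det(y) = -0.43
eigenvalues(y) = [-1.69, 0.26]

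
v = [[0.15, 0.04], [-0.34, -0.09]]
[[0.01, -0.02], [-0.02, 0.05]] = v@[[0.01,-0.12], [0.2,-0.1]]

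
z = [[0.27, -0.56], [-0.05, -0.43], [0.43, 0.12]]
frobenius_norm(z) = 0.88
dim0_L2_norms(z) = [0.51, 0.72]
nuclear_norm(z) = 1.22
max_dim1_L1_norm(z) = 0.83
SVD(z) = [[-0.84, 0.22], [-0.55, -0.34], [-0.00, 0.91]] @ diag([0.7315031109382595, 0.4879581935859348]) @ [[-0.27,0.96], [0.96,0.27]]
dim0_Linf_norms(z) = [0.43, 0.56]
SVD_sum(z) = [[0.17, -0.59], [0.11, -0.38], [0.0, -0.00]] + [[0.10,0.03], [-0.16,-0.05], [0.43,0.12]]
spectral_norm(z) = 0.73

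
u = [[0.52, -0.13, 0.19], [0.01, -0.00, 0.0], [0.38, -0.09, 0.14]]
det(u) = 0.00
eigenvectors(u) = [[-0.81+0.00j, -0.22+0.16j, (-0.22-0.16j)], [(-0.01+0j), (0.17+0.63j), 0.17-0.63j], [-0.59+0.00j, (0.71+0j), (0.71-0j)]]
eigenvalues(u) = [(0.66+0j), 0j, -0j]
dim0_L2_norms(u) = [0.64, 0.16, 0.24]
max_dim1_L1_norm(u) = 0.84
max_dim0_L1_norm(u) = 0.91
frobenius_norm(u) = 0.70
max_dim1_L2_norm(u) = 0.57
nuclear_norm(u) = 0.71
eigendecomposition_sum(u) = [[(0.52-0j),(-0.13+0j),0.19+0.00j], [0.01-0.00j,(-0+0j),0.00+0.00j], [0.38-0.00j,(-0.09+0j),(0.14+0j)]] + [[0j, (-0+0j), (-0-0j)], [-0j, 0.00+0.00j, (-0+0j)], [(-0-0j), 0.00-0.00j, 0.00+0.00j]] + [[-0j, -0.00-0.00j, -0.00+0.00j], [0j, 0.00-0.00j, -0.00-0.00j], [-0.00+0.00j, 0j, 0.00-0.00j]]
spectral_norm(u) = 0.70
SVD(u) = [[-0.81, 0.43, -0.40], [-0.01, -0.69, -0.72], [-0.59, -0.58, 0.56]] @ diag([0.7039651320060915, 0.004689235941702919, 0.0033322643846138682]) @ [[-0.91, 0.22, -0.34], [-0.32, -0.9, 0.28], [-0.24, 0.36, 0.90]]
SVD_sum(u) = [[0.52, -0.13, 0.19], [0.01, -0.0, 0.0], [0.38, -0.09, 0.14]] + [[-0.00, -0.0, 0.0], [0.0, 0.0, -0.00], [0.0, 0.0, -0.00]] + [[0.00, -0.00, -0.00], [0.0, -0.0, -0.0], [-0.00, 0.00, 0.00]]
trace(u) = 0.66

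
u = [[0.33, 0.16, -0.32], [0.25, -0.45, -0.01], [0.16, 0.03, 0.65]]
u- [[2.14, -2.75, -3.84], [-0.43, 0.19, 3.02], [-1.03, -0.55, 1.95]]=[[-1.81, 2.91, 3.52], [0.68, -0.64, -3.03], [1.19, 0.58, -1.30]]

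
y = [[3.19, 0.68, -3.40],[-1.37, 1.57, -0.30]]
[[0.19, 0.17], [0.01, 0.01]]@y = [[0.37, 0.4, -0.7], [0.02, 0.02, -0.04]]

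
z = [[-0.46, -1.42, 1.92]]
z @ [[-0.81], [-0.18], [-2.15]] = [[-3.50]]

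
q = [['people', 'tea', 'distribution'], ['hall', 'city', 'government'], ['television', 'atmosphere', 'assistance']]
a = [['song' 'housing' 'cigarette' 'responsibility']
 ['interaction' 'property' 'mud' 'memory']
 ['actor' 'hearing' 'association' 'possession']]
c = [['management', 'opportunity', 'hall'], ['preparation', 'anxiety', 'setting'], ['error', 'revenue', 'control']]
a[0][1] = 'housing'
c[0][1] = 'opportunity'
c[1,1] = 'anxiety'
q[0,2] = 'distribution'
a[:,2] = ['cigarette', 'mud', 'association']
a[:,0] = ['song', 'interaction', 'actor']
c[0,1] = 'opportunity'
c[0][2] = 'hall'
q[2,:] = ['television', 'atmosphere', 'assistance']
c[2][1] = 'revenue'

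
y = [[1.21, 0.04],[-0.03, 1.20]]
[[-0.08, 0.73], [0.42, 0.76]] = y @[[-0.08,0.58], [0.35,0.65]]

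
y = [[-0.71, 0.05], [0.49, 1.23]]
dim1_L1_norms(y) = [0.76, 1.72]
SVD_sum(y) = [[-0.13, -0.25], [0.62, 1.16]] + [[-0.58, 0.30], [-0.13, 0.07]]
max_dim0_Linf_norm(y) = 1.23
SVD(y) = [[-0.21,0.98], [0.98,0.21]] @ diag([1.347464085169878, 0.6662886305328222]) @ [[0.47, 0.88], [-0.88, 0.47]]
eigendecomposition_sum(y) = [[-0.72, 0.02], [0.18, -0.00]] + [[0.01,0.03], [0.31,1.23]]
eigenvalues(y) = [-0.72, 1.24]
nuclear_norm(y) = 2.01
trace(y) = 0.52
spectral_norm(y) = 1.35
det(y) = -0.90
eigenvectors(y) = [[-0.97, -0.03], [0.24, -1.00]]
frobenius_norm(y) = 1.50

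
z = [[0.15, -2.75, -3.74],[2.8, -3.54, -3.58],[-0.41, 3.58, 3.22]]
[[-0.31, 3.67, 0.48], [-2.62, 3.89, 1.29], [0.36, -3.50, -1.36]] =z @[[-0.92, 0.05, 0.05], [-0.14, -0.27, -0.77], [0.15, -0.78, 0.44]]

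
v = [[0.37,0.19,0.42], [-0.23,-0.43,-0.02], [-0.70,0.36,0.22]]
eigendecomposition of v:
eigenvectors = [[-0.04-0.59j,  -0.04+0.59j,  -0.03+0.00j], [0.09+0.12j,  0.09-0.12j,  -0.89+0.00j], [0.79+0.00j,  0.79-0.00j,  0.46+0.00j]]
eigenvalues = [(0.29+0.58j), (0.29-0.58j), (-0.43+0j)]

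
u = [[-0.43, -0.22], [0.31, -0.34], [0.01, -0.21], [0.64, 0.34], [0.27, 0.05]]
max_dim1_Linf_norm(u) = 0.64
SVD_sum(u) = [[-0.44, -0.18], [0.14, 0.06], [-0.07, -0.03], [0.67, 0.28], [0.25, 0.10]] + [[0.01, -0.04], [0.17, -0.40], [0.08, -0.18], [-0.03, 0.06], [0.02, -0.05]]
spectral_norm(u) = 0.92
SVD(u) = [[-0.52, -0.08], [0.17, -0.89], [-0.08, -0.41], [0.78, 0.14], [0.29, -0.12]] @ diag([0.9240320097314251, 0.48576212799239904]) @ [[0.92,0.38], [-0.38,0.92]]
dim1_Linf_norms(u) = [0.43, 0.34, 0.21, 0.64, 0.27]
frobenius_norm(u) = 1.04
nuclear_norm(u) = 1.41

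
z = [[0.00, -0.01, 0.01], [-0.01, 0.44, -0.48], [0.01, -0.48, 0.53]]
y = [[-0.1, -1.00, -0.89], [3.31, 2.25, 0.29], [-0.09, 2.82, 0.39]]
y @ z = [[0.0, -0.01, 0.01], [-0.02, 0.82, -0.89], [-0.02, 1.05, -1.15]]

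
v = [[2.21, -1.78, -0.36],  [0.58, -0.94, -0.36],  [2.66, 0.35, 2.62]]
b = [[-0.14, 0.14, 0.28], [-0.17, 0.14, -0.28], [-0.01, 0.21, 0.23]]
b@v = [[0.52, 0.22, 0.73], [-1.04, 0.07, -0.72], [0.71, -0.10, 0.53]]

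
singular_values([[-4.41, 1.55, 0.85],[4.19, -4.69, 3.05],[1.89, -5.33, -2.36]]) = [9.16, 4.11, 2.86]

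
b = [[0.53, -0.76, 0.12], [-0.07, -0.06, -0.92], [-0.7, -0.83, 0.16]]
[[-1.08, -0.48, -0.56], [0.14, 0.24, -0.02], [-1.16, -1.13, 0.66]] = b@[[-0.02, 0.47, -1.0], [1.37, 0.9, 0.06], [-0.24, -0.35, 0.09]]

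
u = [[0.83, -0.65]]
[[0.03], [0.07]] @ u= [[0.02,  -0.02],  [0.06,  -0.05]]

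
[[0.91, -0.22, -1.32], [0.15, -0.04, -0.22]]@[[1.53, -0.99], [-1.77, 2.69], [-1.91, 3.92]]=[[4.3,-6.67],[0.72,-1.12]]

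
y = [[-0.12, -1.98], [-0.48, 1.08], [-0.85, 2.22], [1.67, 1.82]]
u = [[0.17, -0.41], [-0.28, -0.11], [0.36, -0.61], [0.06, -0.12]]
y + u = [[0.05, -2.39], [-0.76, 0.97], [-0.49, 1.61], [1.73, 1.7]]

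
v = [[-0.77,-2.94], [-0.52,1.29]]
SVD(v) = [[-0.93, 0.37], [0.37, 0.93]] @ diag([3.251023757162151, 0.7757863948067746]) @ [[0.16, 0.99], [-0.99, 0.16]]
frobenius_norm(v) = 3.34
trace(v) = 0.52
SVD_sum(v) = [[-0.49, -2.99], [0.19, 1.17]] + [[-0.28, 0.05], [-0.71, 0.12]]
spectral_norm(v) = 3.25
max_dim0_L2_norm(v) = 3.21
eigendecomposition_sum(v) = [[-1.11, -1.23], [-0.22, -0.24]] + [[0.34, -1.71], [-0.30, 1.53]]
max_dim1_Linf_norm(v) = 2.94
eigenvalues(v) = [-1.35, 1.87]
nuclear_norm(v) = 4.03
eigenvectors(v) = [[-0.98,0.74], [-0.19,-0.67]]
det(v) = -2.52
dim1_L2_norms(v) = [3.04, 1.39]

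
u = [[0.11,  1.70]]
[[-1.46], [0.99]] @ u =[[-0.16, -2.48], [0.11, 1.68]]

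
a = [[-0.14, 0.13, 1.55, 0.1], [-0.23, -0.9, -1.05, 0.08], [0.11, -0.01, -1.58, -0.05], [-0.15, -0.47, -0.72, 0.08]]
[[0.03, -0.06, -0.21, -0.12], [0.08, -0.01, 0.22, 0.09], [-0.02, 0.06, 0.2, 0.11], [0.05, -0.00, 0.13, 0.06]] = a@[[-0.14, 0.13, 0.03, 0.00], [-0.04, 0.02, -0.11, -0.02], [0.0, -0.03, -0.12, -0.07], [0.13, 0.05, -0.02, -0.04]]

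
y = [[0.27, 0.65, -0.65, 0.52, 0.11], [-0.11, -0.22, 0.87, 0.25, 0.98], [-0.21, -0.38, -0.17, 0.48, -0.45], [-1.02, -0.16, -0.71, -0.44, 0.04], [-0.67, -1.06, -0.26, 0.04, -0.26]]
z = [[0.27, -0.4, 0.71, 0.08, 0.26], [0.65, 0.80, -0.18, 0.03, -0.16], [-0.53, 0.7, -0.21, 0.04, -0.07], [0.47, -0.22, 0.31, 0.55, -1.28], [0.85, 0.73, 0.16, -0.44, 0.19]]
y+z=[[0.54, 0.25, 0.06, 0.60, 0.37],[0.54, 0.58, 0.69, 0.28, 0.82],[-0.74, 0.32, -0.38, 0.52, -0.52],[-0.55, -0.38, -0.4, 0.11, -1.24],[0.18, -0.33, -0.10, -0.4, -0.07]]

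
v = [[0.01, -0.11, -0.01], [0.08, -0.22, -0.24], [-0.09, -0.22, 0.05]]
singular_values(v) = [0.37, 0.22, 0.03]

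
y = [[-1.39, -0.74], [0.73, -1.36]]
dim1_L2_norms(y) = [1.57, 1.54]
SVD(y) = [[-1.0, 0.08], [0.08, 1.0]] @ diag([1.57492972890235, 1.5433069523006662]) @ [[0.92, 0.40], [0.4, -0.92]]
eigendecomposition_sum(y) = [[(-0.69+0.35j), -0.37-0.69j], [(0.36+0.68j), -0.68+0.38j]] + [[-0.69-0.35j, (-0.37+0.69j)], [0.36-0.68j, (-0.68-0.38j)]]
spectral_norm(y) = 1.57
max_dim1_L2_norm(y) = 1.57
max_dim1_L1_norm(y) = 2.13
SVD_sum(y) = [[-1.44, -0.62], [0.12, 0.05]] + [[0.05, -0.12],[0.61, -1.41]]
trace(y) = -2.75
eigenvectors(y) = [[0.71+0.00j, (0.71-0j)],[(-0.01-0.7j), -0.01+0.70j]]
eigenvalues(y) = [(-1.38+0.73j), (-1.38-0.73j)]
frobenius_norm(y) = 2.21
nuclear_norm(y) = 3.12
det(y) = 2.43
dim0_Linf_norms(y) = [1.39, 1.36]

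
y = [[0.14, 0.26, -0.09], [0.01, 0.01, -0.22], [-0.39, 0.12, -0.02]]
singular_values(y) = [0.42, 0.32, 0.19]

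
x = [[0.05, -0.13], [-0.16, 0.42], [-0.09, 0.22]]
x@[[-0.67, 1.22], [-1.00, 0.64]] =[[0.10,  -0.02], [-0.31,  0.07], [-0.16,  0.03]]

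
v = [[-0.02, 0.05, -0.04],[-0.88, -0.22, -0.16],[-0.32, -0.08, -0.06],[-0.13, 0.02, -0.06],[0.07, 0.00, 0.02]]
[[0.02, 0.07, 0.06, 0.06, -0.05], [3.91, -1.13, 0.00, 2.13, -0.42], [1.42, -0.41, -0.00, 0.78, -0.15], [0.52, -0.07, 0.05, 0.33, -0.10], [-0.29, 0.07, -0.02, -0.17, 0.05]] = v @ [[-3.91, 1.37, -0.58, -2.50, 0.88], [-1.63, 0.77, 1.65, 0.28, -1.19], [-0.69, -1.53, 0.91, 0.04, -0.57]]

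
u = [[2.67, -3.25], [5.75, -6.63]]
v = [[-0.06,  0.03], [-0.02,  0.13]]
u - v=[[2.73, -3.28], [5.77, -6.76]]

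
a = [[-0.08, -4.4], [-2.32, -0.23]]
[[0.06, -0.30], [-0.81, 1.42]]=a@ [[0.35,-0.62], [-0.02,0.08]]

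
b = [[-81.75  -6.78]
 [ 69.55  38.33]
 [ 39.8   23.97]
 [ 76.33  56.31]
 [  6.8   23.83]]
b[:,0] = [-81.75, 69.55, 39.8, 76.33, 6.8]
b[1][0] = 69.55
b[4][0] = 6.8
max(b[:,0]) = 76.33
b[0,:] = [-81.75, -6.78]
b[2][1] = 23.97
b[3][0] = 76.33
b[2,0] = 39.8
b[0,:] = [-81.75, -6.78]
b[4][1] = 23.83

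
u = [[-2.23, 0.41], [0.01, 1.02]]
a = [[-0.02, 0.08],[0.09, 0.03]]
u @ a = [[0.08, -0.17], [0.09, 0.03]]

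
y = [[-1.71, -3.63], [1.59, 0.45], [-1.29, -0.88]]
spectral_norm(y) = 4.41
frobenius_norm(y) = 4.61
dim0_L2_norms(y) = [2.67, 3.76]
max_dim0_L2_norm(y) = 3.76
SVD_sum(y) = [[-2.18, -3.32], [0.68, 1.04], [-0.79, -1.21]] + [[0.47, -0.31], [0.91, -0.59], [-0.50, 0.33]]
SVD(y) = [[-0.90, -0.41], [0.28, -0.8], [-0.33, 0.44]] @ diag([4.407701120960046, 1.3573027769394586]) @ [[0.55, 0.84],[-0.84, 0.55]]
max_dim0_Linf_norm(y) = 3.63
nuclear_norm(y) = 5.77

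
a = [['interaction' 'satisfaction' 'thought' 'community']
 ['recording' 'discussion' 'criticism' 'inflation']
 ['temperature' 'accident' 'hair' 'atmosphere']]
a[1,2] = 'criticism'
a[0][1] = 'satisfaction'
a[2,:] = ['temperature', 'accident', 'hair', 'atmosphere']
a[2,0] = 'temperature'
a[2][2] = 'hair'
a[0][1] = 'satisfaction'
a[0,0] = 'interaction'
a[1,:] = ['recording', 'discussion', 'criticism', 'inflation']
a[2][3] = 'atmosphere'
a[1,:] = ['recording', 'discussion', 'criticism', 'inflation']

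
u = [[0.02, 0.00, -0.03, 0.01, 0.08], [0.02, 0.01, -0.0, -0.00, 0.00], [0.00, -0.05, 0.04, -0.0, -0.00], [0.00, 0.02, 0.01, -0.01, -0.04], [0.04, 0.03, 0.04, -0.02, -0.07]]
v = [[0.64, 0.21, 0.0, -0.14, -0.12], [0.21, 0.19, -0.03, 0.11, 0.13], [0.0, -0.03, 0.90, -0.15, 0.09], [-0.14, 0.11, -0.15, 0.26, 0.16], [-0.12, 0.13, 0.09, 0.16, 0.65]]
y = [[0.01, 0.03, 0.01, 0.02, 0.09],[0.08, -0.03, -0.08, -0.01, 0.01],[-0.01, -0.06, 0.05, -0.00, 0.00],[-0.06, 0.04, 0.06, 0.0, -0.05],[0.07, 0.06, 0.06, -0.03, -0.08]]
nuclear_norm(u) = 0.25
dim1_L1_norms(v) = [1.11, 0.67, 1.17, 0.82, 1.15]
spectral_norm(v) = 0.95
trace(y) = -0.05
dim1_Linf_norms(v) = [0.64, 0.21, 0.9, 0.26, 0.65]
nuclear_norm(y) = 0.47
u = v @ y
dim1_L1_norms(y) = [0.16, 0.21, 0.12, 0.21, 0.3]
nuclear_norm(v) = 2.64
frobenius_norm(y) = 0.25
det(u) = 0.00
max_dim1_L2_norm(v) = 0.92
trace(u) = -0.01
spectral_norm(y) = 0.17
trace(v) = 2.64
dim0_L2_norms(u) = [0.05, 0.06, 0.06, 0.02, 0.11]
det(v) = 0.00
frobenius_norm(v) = 1.44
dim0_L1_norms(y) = [0.23, 0.22, 0.26, 0.06, 0.23]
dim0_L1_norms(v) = [1.11, 0.67, 1.17, 0.82, 1.15]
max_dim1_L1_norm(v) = 1.17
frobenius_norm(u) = 0.15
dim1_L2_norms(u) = [0.09, 0.02, 0.06, 0.05, 0.1]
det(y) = 0.00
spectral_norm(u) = 0.13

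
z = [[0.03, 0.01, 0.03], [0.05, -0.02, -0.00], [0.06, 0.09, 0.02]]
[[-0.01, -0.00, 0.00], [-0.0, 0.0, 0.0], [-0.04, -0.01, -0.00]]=z @ [[-0.14, 0.03, 0.04], [-0.28, -0.14, -0.07], [-0.12, -0.15, 0.06]]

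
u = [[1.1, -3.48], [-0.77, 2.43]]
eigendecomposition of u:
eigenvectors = [[-0.95, 0.82], [-0.3, -0.57]]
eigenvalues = [-0.0, 3.53]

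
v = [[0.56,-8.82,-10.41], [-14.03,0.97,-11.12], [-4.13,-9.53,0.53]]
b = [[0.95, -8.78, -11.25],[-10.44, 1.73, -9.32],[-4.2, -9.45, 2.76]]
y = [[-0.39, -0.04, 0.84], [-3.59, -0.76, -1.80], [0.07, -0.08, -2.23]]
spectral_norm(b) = 17.00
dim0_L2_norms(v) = [14.64, 13.02, 15.24]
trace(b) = 5.44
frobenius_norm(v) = 24.82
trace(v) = 2.06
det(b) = -1867.45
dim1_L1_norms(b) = [20.98, 21.49, 16.41]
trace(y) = -3.38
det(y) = 0.01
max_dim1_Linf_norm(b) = 11.25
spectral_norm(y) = 4.23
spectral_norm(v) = 19.84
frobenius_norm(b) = 22.76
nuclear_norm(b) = 38.18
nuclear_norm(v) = 40.34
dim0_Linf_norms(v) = [14.03, 9.53, 11.12]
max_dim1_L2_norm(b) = 14.3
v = y + b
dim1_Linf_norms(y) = [0.84, 3.59, 2.23]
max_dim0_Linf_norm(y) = 3.59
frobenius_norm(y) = 4.75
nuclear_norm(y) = 6.39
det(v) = -1963.29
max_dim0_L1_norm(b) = 23.33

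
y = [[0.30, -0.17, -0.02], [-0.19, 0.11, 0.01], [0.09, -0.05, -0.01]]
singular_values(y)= [0.42, 0.01, 0.0]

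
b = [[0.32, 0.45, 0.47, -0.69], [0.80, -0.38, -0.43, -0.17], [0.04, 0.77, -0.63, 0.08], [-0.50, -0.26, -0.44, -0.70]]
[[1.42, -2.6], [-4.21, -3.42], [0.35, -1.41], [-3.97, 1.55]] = b @ [[-0.92, -4.42],[3.51, -1.35],[3.99, 0.46],[2.52, 1.15]]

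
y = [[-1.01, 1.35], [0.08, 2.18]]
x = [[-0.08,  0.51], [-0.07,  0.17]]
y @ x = [[-0.01,-0.29], [-0.16,0.41]]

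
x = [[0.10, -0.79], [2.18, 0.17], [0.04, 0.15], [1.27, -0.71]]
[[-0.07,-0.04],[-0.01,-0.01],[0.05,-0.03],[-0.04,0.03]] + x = [[0.03, -0.83], [2.17, 0.16], [0.09, 0.12], [1.23, -0.68]]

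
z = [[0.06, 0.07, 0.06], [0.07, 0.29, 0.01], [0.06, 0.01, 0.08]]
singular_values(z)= [0.31, 0.12, 0.0]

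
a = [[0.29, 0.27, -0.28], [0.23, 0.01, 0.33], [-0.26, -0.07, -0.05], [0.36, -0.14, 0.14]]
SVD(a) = [[-0.33,0.88,-0.12], [-0.55,-0.41,-0.66], [0.44,-0.12,0.13], [-0.63,-0.20,0.73]] @ diag([0.5982102376059676, 0.5010182772847194, 0.17951378066896115]) @ [[-0.94, -0.06, -0.33],[0.25, 0.54, -0.8],[0.23, -0.84, -0.49]]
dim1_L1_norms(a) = [0.84, 0.57, 0.38, 0.64]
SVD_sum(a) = [[0.19, 0.01, 0.07],[0.31, 0.02, 0.11],[-0.25, -0.02, -0.09],[0.35, 0.02, 0.12]] + [[0.11, 0.24, -0.36], [-0.05, -0.11, 0.16], [-0.02, -0.03, 0.05], [-0.02, -0.05, 0.08]] + [[-0.00, 0.02, 0.01],[-0.03, 0.1, 0.06],[0.01, -0.02, -0.01],[0.03, -0.11, -0.06]]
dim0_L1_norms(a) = [1.14, 0.49, 0.8]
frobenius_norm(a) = 0.80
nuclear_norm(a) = 1.28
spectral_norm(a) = 0.60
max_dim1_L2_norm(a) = 0.49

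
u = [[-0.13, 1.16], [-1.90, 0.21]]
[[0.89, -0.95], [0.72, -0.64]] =u@[[-0.3, 0.25], [0.73, -0.79]]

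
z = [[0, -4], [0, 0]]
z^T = [[0, 0], [-4, 0]]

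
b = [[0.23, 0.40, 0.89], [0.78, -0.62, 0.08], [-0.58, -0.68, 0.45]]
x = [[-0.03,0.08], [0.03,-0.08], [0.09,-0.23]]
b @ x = [[0.09, -0.22], [-0.03, 0.09], [0.04, -0.10]]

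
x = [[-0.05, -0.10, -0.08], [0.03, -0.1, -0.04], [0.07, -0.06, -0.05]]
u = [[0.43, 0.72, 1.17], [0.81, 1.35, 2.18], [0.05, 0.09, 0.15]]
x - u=[[-0.48, -0.82, -1.25],[-0.78, -1.45, -2.22],[0.02, -0.15, -0.20]]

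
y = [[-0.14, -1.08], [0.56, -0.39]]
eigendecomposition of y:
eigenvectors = [[(0.81+0j),0.81-0.00j], [(0.09-0.58j),(0.09+0.58j)]]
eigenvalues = [(-0.26+0.77j), (-0.26-0.77j)]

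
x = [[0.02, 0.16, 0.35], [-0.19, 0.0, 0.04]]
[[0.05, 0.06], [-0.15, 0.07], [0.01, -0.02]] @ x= [[-0.01, 0.01, 0.02], [-0.02, -0.02, -0.05], [0.00, 0.00, 0.0]]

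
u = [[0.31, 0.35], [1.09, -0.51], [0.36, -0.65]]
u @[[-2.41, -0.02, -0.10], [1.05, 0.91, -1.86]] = [[-0.38, 0.31, -0.68], [-3.16, -0.49, 0.84], [-1.55, -0.6, 1.17]]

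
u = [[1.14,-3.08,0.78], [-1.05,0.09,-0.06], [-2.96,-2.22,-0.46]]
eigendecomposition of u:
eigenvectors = [[-0.75+0.00j,(-0.05-0.22j),(-0.05+0.22j)], [0.37+0.00j,(0.15-0.11j),(0.15+0.11j)], [0.54+0.00j,0.96+0.00j,(0.96-0j)]]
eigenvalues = [(2.11+0j), (-0.67+0.93j), (-0.67-0.93j)]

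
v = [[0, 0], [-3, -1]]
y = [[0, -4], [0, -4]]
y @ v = [[12, 4], [12, 4]]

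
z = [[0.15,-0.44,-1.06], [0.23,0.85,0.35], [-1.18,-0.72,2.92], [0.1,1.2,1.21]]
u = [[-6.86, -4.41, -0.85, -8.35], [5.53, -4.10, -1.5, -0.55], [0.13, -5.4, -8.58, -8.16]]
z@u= [[-3.6, 6.87, 9.63, 7.64], [3.17, -6.39, -4.47, -5.24], [4.49, -7.61, -22.97, -13.58], [6.11, -11.9, -12.27, -11.37]]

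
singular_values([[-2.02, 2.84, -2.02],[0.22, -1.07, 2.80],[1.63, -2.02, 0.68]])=[5.32, 2.03, 0.0]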